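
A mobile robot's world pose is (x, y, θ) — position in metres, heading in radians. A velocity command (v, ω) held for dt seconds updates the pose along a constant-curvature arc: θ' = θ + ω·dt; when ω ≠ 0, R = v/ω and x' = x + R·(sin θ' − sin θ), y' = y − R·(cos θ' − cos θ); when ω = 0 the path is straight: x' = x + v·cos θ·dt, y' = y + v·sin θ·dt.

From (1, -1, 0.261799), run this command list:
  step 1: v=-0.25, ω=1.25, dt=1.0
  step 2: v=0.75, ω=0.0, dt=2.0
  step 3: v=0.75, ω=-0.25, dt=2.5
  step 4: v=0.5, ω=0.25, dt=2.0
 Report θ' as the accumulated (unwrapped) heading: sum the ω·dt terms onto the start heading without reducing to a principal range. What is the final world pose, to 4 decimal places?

step 1: θ'=1.5118 (R=-0.2000) → pose (0.8521, -1.1814, 1.5118)
step 2: θ'=1.5118 (straight) → pose (0.9406, 0.3160, 1.5118)
step 3: θ'=0.8868 (R=-3.0000) → pose (1.6102, 2.0348, 0.8868)
step 4: θ'=1.3868 (R=2.0000) → pose (2.0263, 2.9327, 1.3868)

(2.0263, 2.9327, 1.3868)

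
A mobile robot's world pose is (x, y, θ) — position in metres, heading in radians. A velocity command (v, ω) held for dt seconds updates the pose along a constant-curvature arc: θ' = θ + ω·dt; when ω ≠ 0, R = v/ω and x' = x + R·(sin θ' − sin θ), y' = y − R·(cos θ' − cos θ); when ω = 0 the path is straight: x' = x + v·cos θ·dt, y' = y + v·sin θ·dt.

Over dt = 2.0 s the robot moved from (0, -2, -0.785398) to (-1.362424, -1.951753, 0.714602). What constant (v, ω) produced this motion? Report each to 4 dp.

v = -0.7500, ω = 0.7500

Δθ = 0.714602 − -0.785398 = 1.500000
ω = Δθ/dt = 1.500000/2.0 = 0.7500
R = Δx/(sin θ' − sin θ) = -1.0000
v = R·ω = -1.0000·0.7500 = -0.7500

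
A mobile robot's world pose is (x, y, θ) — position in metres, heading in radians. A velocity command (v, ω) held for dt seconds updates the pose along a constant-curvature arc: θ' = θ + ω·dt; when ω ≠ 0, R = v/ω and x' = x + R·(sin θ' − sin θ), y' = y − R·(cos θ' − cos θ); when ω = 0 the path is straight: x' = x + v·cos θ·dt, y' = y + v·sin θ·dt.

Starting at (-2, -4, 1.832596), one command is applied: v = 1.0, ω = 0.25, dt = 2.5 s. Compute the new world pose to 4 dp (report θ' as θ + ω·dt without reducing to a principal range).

(-3.3361, -1.9351, 2.4576)

θ' = 1.8326 + 0.25·2.5 = 2.4576
R = v/ω = 1.0/0.25 = 4.0000
x' = -2 + 4.0000·(sin 2.4576 − sin 1.8326) = -3.3361
y' = -4 − 4.0000·(cos 2.4576 − cos 1.8326) = -1.9351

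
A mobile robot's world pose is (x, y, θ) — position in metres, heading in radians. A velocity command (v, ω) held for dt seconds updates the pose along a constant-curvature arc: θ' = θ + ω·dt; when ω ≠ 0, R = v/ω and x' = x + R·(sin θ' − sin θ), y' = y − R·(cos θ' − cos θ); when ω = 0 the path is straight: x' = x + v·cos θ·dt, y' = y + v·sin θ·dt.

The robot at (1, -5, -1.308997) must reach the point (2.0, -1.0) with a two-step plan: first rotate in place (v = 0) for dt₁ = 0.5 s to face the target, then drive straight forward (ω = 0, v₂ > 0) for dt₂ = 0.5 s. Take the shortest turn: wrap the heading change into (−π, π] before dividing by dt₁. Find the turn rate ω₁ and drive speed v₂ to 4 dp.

heading to target = atan2(-1−-5, 2−1) = 1.3258
Δθ = wrap(1.3258 − -1.3090) = 2.6348; ω₁ = Δθ/dt₁ = 5.2696
distance = √((2−1)² + (-1−-5)²) = 4.1231; v₂ = distance/dt₂ = 8.2462

ω₁ = 5.2696, v₂ = 8.2462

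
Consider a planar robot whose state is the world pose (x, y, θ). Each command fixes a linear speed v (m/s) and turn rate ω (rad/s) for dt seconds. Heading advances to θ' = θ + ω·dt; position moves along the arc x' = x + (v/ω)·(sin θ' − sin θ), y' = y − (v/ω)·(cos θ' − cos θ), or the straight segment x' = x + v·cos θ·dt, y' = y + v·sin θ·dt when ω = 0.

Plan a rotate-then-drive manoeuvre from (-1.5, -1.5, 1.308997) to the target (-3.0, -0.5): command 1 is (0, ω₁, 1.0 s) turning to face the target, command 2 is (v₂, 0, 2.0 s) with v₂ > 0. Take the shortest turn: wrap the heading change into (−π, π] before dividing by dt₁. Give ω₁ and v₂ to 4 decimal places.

heading to target = atan2(-0.5−-1.5, -3−-1.5) = 2.5536
Δθ = wrap(2.5536 − 1.3090) = 1.2446; ω₁ = Δθ/dt₁ = 1.2446
distance = √((-3−-1.5)² + (-0.5−-1.5)²) = 1.8028; v₂ = distance/dt₂ = 0.9014

ω₁ = 1.2446, v₂ = 0.9014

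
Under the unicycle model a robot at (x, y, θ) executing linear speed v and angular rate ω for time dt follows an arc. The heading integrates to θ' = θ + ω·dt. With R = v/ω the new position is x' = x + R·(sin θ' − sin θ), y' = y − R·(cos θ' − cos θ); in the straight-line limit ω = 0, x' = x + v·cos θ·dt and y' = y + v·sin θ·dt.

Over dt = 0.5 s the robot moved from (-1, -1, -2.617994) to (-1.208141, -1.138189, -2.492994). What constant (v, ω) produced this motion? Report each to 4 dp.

v = 0.5000, ω = 0.2500

Δθ = -2.492994 − -2.617994 = 0.125000
ω = Δθ/dt = 0.125000/0.5 = 0.2500
R = Δx/(sin θ' − sin θ) = 2.0000
v = R·ω = 2.0000·0.2500 = 0.5000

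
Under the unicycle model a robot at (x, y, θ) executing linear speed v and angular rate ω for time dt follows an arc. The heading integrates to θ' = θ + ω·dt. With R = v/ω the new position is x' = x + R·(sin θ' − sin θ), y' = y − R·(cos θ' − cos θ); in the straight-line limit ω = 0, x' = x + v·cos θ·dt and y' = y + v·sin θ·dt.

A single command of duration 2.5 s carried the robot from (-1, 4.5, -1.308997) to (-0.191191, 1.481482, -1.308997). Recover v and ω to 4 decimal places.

v = 1.2500, ω = 0.0000

Δθ = -1.308997 − -1.308997 = 0.000000
ω = Δθ/dt = 0.000000/2.5 = 0.0000
ω = 0 → v = (Δx·cos θ + Δy·sin θ)/dt = 1.2500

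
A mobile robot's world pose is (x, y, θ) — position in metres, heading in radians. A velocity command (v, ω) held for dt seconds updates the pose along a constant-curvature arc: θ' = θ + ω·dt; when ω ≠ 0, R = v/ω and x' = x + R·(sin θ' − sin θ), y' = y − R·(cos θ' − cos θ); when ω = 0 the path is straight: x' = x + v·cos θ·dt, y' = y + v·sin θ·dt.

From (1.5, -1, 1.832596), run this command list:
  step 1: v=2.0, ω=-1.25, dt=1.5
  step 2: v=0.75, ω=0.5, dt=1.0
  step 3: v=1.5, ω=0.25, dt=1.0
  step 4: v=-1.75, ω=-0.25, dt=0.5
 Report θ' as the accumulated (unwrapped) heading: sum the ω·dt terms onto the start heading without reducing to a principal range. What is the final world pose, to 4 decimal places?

step 1: θ'=-0.0424 (R=-1.6000) → pose (3.1133, 1.0127, -0.0424)
step 2: θ'=0.4576 (R=1.5000) → pose (3.8396, 1.1656, 0.4576)
step 3: θ'=0.7076 (R=6.0000) → pose (5.0889, 1.9888, 0.7076)
step 4: θ'=0.5826 (R=7.0000) → pose (4.3902, 1.4630, 0.5826)

(4.3902, 1.4630, 0.5826)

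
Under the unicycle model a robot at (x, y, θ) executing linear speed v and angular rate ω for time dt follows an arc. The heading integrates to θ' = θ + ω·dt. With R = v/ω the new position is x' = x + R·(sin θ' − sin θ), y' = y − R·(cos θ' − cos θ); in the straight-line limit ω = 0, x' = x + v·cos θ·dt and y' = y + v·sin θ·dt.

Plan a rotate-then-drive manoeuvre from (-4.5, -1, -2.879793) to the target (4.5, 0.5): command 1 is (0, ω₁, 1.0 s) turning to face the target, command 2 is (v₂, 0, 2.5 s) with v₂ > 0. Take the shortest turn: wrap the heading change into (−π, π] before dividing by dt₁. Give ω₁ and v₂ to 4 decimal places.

ω₁ = 3.0449, v₂ = 3.6497

heading to target = atan2(0.5−-1, 4.5−-4.5) = 0.1651
Δθ = wrap(0.1651 − -2.8798) = 3.0449; ω₁ = Δθ/dt₁ = 3.0449
distance = √((4.5−-4.5)² + (0.5−-1)²) = 9.1241; v₂ = distance/dt₂ = 3.6497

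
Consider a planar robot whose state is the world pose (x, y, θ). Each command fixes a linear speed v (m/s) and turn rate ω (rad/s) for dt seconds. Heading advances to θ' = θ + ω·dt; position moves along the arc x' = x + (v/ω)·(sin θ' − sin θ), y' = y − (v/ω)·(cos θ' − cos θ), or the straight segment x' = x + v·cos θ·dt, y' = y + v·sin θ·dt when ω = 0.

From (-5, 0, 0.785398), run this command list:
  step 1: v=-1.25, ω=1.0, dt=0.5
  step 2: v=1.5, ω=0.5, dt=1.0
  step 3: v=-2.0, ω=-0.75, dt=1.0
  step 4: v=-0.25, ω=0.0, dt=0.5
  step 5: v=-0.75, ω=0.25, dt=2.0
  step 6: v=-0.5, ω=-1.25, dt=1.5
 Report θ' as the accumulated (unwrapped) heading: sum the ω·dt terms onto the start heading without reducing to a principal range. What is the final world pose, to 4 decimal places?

(-6.5897, -2.8717, -0.3396)

step 1: θ'=1.2854 (R=-1.2500) → pose (-5.3156, -0.5320, 1.2854)
step 2: θ'=1.7854 (R=3.0000) → pose (-5.2630, 0.9515, 1.7854)
step 3: θ'=1.0354 (R=2.6667) → pose (-5.5750, -0.9768, 1.0354)
step 4: θ'=1.0354 (straight) → pose (-5.6388, -1.0844, 1.0354)
step 5: θ'=1.5354 (R=-3.0000) → pose (-6.0567, -2.5087, 1.5354)
step 6: θ'=-0.3396 (R=0.4000) → pose (-6.5897, -2.8717, -0.3396)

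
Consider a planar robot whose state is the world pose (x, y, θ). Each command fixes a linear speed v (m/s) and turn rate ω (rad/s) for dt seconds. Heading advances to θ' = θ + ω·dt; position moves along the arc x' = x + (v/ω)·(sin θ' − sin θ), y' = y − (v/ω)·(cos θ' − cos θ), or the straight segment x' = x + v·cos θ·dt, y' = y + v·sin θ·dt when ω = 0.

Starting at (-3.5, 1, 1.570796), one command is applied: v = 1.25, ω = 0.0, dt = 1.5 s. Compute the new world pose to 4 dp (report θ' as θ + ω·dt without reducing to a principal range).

θ' = 1.5708 + 0.0·1.5 = 1.5708
ω = 0 → straight: x' = -3.5 + 1.25·cos(1.5708)·1.5 = -3.5000
y' = 1 + 1.25·sin(1.5708)·1.5 = 2.8750

(-3.5000, 2.8750, 1.5708)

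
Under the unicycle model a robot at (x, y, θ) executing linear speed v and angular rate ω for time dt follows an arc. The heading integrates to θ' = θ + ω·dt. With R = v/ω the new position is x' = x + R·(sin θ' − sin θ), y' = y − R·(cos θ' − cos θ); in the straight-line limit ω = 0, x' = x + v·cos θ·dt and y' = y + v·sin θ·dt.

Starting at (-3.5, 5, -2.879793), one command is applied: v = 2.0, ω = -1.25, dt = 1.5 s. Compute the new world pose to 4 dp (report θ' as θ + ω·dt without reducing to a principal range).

(-5.5127, 6.6133, -4.7548)

θ' = -2.8798 + -1.25·1.5 = -4.7548
R = v/ω = 2.0/-1.25 = -1.6000
x' = -3.5 + -1.6000·(sin -4.7548 − sin -2.8798) = -5.5127
y' = 5 − -1.6000·(cos -4.7548 − cos -2.8798) = 6.6133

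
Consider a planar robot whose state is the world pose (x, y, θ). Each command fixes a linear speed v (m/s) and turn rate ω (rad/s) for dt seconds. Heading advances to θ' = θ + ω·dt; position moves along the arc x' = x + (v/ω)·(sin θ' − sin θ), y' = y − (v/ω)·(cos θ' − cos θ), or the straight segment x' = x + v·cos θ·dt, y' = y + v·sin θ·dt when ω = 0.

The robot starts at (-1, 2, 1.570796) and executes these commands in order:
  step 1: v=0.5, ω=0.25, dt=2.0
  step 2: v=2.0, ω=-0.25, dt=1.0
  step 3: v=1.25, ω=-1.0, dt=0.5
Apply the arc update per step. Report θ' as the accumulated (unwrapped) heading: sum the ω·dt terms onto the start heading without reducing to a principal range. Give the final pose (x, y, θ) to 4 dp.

(-1.9755, 5.4335, 1.3208)

step 1: θ'=2.0708 (R=2.0000) → pose (-1.2448, 2.9589, 2.0708)
step 2: θ'=1.8208 (R=-8.0000) → pose (-1.9755, 4.8150, 1.8208)
step 3: θ'=1.3208 (R=-1.2500) → pose (-1.9755, 5.4335, 1.3208)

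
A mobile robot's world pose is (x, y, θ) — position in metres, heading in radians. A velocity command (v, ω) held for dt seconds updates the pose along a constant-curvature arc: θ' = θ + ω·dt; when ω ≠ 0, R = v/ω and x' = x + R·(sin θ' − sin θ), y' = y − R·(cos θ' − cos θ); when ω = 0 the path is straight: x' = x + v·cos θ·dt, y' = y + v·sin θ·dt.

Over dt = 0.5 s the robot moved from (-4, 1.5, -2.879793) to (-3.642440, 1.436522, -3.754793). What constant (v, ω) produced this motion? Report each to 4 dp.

v = -0.7500, ω = -1.7500

Δθ = -3.754793 − -2.879793 = -0.875000
ω = Δθ/dt = -0.875000/0.5 = -1.7500
R = Δx/(sin θ' − sin θ) = 0.4286
v = R·ω = 0.4286·-1.7500 = -0.7500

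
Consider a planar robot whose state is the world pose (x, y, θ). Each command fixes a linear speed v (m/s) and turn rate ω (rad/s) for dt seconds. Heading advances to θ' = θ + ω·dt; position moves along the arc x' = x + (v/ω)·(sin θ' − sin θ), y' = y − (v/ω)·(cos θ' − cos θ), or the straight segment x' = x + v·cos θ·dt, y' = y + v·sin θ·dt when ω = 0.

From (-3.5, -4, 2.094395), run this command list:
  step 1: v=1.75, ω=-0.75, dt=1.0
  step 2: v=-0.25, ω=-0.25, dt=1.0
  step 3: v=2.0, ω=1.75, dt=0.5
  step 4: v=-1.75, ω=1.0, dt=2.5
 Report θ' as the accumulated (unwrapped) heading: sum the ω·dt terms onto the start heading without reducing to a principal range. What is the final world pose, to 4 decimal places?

step 1: θ'=1.3444 (R=-2.3333) → pose (-3.7531, -2.3096, 1.3444)
step 2: θ'=1.0944 (R=1.0000) → pose (-3.8389, -2.5437, 1.0944)
step 3: θ'=1.9694 (R=1.1429) → pose (-3.8012, -1.5760, 1.9694)
step 4: θ'=4.4694 (R=-1.7500) → pose (-0.4898, -1.3179, 4.4694)

(-0.4898, -1.3179, 4.4694)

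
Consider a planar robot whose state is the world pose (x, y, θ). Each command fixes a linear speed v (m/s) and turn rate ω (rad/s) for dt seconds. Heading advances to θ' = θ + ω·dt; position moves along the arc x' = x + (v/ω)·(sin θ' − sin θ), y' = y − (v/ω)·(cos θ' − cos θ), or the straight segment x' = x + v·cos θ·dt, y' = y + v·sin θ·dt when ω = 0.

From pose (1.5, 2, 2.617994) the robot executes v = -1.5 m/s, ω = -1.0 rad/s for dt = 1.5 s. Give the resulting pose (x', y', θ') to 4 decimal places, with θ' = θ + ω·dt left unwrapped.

(2.0988, 0.0447, 1.1180)

θ' = 2.6180 + -1.0·1.5 = 1.1180
R = v/ω = -1.5/-1.0 = 1.5000
x' = 1.5 + 1.5000·(sin 1.1180 − sin 2.6180) = 2.0988
y' = 2 − 1.5000·(cos 1.1180 − cos 2.6180) = 0.0447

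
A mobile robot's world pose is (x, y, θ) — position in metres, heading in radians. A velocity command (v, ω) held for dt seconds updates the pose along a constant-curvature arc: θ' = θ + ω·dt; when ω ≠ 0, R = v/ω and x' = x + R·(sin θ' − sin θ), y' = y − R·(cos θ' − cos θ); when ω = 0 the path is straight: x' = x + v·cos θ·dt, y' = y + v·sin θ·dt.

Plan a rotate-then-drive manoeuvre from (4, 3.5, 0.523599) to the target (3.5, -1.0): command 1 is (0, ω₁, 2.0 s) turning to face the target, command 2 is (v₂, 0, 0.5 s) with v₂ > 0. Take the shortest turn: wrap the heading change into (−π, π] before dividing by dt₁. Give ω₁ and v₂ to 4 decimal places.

ω₁ = -1.1025, v₂ = 9.0554

heading to target = atan2(-1−3.5, 3.5−4) = -1.6815
Δθ = wrap(-1.6815 − 0.5236) = -2.2051; ω₁ = Δθ/dt₁ = -1.1025
distance = √((3.5−4)² + (-1−3.5)²) = 4.5277; v₂ = distance/dt₂ = 9.0554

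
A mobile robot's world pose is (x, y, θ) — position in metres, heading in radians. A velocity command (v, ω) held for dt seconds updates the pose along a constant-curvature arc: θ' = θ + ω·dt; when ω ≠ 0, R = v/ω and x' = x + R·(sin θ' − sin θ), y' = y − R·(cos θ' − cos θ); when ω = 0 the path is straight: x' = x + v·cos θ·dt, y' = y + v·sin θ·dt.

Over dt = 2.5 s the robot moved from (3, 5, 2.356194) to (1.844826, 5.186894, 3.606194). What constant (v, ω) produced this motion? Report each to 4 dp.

v = 0.5000, ω = 0.5000

Δθ = 3.606194 − 2.356194 = 1.250000
ω = Δθ/dt = 1.250000/2.5 = 0.5000
R = Δx/(sin θ' − sin θ) = 1.0000
v = R·ω = 1.0000·0.5000 = 0.5000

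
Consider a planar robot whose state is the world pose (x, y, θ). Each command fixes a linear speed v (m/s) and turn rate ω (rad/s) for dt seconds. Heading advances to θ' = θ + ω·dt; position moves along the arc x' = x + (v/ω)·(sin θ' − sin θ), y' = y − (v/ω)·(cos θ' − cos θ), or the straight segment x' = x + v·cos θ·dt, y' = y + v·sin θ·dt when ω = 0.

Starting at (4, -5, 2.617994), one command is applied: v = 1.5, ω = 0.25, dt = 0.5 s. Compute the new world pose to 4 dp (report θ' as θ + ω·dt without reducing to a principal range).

(3.3288, -4.6665, 2.7430)

θ' = 2.6180 + 0.25·0.5 = 2.7430
R = v/ω = 1.5/0.25 = 6.0000
x' = 4 + 6.0000·(sin 2.7430 − sin 2.6180) = 3.3288
y' = -5 − 6.0000·(cos 2.7430 − cos 2.6180) = -4.6665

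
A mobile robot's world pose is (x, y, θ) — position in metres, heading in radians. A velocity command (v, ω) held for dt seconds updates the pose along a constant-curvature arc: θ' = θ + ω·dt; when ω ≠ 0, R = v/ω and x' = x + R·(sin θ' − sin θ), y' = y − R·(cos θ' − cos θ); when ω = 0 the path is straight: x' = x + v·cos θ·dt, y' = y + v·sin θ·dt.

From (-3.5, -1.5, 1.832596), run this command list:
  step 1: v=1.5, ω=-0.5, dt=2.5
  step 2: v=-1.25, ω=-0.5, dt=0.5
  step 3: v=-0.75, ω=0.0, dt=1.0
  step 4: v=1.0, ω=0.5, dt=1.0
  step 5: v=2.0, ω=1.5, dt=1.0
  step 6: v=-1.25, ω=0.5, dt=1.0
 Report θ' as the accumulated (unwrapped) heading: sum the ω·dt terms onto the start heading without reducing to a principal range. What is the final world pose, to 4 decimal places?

step 1: θ'=0.5826 (R=-3.0000) → pose (-2.2528, 1.7816, 0.5826)
step 2: θ'=0.3326 (R=2.5000) → pose (-2.8120, 1.5062, 0.3326)
step 3: θ'=0.3326 (straight) → pose (-3.5209, 1.2613, 0.3326)
step 4: θ'=0.8326 (R=2.0000) → pose (-2.6946, 1.8058, 0.8326)
step 5: θ'=2.3326 (R=1.3333) → pose (-2.7160, 3.6234, 2.3326)
step 6: θ'=2.8326 (R=-2.5000) → pose (-1.6673, 2.9673, 2.8326)

(-1.6673, 2.9673, 2.8326)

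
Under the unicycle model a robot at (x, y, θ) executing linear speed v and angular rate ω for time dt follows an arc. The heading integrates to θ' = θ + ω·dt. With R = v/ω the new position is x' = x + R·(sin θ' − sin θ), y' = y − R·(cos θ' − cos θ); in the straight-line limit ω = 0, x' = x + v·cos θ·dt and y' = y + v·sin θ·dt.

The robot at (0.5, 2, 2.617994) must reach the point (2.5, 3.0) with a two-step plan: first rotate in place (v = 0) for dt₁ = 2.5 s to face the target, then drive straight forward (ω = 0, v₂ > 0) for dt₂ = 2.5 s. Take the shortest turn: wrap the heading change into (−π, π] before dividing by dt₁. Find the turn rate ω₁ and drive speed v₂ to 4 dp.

heading to target = atan2(3−2, 2.5−0.5) = 0.4636
Δθ = wrap(0.4636 − 2.6180) = -2.1543; ω₁ = Δθ/dt₁ = -0.8617
distance = √((2.5−0.5)² + (3−2)²) = 2.2361; v₂ = distance/dt₂ = 0.8944

ω₁ = -0.8617, v₂ = 0.8944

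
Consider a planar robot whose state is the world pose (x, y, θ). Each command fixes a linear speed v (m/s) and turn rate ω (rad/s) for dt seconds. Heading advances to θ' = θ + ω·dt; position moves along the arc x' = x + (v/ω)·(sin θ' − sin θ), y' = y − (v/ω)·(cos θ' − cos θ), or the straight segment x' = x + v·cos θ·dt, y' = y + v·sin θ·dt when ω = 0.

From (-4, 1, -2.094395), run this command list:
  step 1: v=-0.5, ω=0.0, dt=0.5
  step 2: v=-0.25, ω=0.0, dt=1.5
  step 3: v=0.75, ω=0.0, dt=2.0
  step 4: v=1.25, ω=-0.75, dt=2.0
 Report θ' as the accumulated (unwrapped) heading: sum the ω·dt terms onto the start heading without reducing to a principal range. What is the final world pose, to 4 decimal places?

step 1: θ'=-2.0944 (straight) → pose (-3.8750, 1.2165, -2.0944)
step 2: θ'=-2.0944 (straight) → pose (-3.6875, 1.5413, -2.0944)
step 3: θ'=-2.0944 (straight) → pose (-4.4375, 0.2422, -2.0944)
step 4: θ'=-3.5944 (R=-1.6667) → pose (-6.6100, -0.4231, -3.5944)

(-6.6100, -0.4231, -3.5944)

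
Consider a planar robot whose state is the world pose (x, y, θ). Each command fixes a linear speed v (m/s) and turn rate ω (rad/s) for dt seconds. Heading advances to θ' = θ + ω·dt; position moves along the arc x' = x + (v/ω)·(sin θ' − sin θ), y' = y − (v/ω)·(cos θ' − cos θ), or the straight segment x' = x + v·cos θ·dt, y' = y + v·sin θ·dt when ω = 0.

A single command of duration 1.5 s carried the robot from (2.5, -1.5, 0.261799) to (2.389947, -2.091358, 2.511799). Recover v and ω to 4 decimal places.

v = -0.5000, ω = 1.5000

Δθ = 2.511799 − 0.261799 = 2.250000
ω = Δθ/dt = 2.250000/1.5 = 1.5000
R = −Δy/(cos θ' − cos θ) = -0.3333
v = R·ω = -0.3333·1.5000 = -0.5000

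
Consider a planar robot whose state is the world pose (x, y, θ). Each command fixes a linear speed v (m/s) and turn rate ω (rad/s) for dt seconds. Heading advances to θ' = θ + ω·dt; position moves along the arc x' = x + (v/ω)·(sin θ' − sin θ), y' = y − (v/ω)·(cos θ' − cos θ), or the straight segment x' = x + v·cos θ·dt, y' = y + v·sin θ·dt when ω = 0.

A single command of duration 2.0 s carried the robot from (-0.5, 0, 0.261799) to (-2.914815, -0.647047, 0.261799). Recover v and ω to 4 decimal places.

Δθ = 0.261799 − 0.261799 = 0.000000
ω = Δθ/dt = 0.000000/2.0 = 0.0000
ω = 0 → v = (Δx·cos θ + Δy·sin θ)/dt = -1.2500

v = -1.2500, ω = 0.0000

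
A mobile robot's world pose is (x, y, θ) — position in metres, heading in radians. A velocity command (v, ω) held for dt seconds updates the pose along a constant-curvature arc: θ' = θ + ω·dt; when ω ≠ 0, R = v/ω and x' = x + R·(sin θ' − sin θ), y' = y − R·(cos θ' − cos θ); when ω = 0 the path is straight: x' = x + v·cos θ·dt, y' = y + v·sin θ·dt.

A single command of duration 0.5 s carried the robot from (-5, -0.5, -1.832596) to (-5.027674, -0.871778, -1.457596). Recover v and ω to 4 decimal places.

v = 0.7500, ω = 0.7500

Δθ = -1.457596 − -1.832596 = 0.375000
ω = Δθ/dt = 0.375000/0.5 = 0.7500
R = −Δy/(cos θ' − cos θ) = 1.0000
v = R·ω = 1.0000·0.7500 = 0.7500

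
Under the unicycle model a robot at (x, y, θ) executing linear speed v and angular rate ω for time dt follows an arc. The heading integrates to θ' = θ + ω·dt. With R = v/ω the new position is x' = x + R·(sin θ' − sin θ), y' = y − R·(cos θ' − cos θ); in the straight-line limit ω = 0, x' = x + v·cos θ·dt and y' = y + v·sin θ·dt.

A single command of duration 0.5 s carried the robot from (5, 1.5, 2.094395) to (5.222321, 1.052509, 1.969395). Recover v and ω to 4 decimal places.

v = -1.0000, ω = -0.2500

Δθ = 1.969395 − 2.094395 = -0.125000
ω = Δθ/dt = -0.125000/0.5 = -0.2500
R = −Δy/(cos θ' − cos θ) = 4.0000
v = R·ω = 4.0000·-0.2500 = -1.0000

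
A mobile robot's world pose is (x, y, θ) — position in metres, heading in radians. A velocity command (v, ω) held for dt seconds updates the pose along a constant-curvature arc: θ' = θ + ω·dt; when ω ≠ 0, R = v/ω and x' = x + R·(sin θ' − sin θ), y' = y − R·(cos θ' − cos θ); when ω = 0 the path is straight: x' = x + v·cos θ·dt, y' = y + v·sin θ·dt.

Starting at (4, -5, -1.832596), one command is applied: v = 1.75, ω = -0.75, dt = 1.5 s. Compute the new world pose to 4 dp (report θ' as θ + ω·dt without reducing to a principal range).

(2.1731, -6.6900, -2.9576)

θ' = -1.8326 + -0.75·1.5 = -2.9576
R = v/ω = 1.75/-0.75 = -2.3333
x' = 4 + -2.3333·(sin -2.9576 − sin -1.8326) = 2.1731
y' = -5 − -2.3333·(cos -2.9576 − cos -1.8326) = -6.6900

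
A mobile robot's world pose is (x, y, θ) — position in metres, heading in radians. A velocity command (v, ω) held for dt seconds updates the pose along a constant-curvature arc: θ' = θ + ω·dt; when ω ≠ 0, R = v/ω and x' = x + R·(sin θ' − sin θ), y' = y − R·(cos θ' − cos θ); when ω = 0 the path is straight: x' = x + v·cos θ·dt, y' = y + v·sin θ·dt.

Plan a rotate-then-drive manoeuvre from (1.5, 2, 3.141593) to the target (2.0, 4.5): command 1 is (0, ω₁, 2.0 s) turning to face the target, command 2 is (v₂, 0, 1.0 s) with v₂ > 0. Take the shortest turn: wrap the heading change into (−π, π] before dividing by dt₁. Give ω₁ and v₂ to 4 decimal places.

ω₁ = -0.8841, v₂ = 2.5495

heading to target = atan2(4.5−2, 2−1.5) = 1.3734
Δθ = wrap(1.3734 − 3.1416) = -1.7682; ω₁ = Δθ/dt₁ = -0.8841
distance = √((2−1.5)² + (4.5−2)²) = 2.5495; v₂ = distance/dt₂ = 2.5495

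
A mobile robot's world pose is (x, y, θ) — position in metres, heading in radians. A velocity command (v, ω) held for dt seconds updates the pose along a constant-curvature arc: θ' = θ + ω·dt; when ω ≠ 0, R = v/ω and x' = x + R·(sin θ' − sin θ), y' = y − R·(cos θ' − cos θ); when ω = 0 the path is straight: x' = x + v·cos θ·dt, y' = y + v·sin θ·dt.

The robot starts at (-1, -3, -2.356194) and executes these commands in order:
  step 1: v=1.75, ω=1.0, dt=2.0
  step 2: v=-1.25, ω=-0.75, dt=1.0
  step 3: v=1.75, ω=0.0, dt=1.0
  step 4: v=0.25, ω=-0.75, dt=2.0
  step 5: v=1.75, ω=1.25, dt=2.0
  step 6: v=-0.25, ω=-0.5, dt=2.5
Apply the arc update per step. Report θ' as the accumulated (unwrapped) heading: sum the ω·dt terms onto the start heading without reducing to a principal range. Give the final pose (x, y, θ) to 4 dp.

step 1: θ'=-0.3562 (R=1.7500) → pose (-0.3728, -5.8776, -0.3562)
step 2: θ'=-1.1062 (R=1.6667) → pose (-1.2816, -5.0623, -1.1062)
step 3: θ'=-1.1062 (straight) → pose (-0.4975, -6.6268, -1.1062)
step 4: θ'=-2.6062 (R=-0.3333) → pose (-0.6254, -7.0629, -2.6062)
step 5: θ'=-0.1062 (R=1.4000) → pose (-0.0596, -9.6591, -0.1062)
step 6: θ'=-1.3562 (R=0.5000) → pose (-0.4951, -9.2684, -1.3562)

(-0.4951, -9.2684, -1.3562)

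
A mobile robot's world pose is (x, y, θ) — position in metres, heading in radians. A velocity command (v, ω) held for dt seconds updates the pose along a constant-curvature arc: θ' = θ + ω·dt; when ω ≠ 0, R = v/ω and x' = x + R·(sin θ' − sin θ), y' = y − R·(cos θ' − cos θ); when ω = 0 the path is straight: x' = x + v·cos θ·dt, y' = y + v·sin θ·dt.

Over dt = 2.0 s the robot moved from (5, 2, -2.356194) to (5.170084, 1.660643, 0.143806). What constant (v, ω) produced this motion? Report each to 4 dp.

v = 0.2500, ω = 1.2500

Δθ = 0.143806 − -2.356194 = 2.500000
ω = Δθ/dt = 2.500000/2.0 = 1.2500
R = −Δy/(cos θ' − cos θ) = 0.2000
v = R·ω = 0.2000·1.2500 = 0.2500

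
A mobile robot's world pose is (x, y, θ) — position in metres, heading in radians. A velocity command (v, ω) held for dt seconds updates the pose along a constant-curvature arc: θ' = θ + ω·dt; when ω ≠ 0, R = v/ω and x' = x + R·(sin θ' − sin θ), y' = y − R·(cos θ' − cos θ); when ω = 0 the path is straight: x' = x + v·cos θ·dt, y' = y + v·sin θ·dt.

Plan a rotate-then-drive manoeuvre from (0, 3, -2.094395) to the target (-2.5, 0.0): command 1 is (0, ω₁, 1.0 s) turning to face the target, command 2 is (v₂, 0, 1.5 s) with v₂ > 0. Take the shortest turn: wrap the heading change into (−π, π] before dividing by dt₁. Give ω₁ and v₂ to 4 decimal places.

ω₁ = -0.1711, v₂ = 2.6034

heading to target = atan2(0−3, -2.5−0) = -2.2655
Δθ = wrap(-2.2655 − -2.0944) = -0.1711; ω₁ = Δθ/dt₁ = -0.1711
distance = √((-2.5−0)² + (0−3)²) = 3.9051; v₂ = distance/dt₂ = 2.6034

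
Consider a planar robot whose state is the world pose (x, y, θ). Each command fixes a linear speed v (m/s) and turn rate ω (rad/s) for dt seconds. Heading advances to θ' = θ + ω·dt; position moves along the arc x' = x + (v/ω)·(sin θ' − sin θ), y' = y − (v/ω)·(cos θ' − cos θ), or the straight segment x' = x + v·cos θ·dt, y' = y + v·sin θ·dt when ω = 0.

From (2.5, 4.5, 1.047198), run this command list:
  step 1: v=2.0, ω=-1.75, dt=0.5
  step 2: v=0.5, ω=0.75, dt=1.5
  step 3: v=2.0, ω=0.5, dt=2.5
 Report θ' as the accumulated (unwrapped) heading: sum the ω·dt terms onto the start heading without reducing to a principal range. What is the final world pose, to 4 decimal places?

step 1: θ'=0.1722 (R=-1.1429) → pose (3.2939, 5.0545, 0.1722)
step 2: θ'=1.2972 (R=0.6667) → pose (3.8216, 5.5312, 1.2972)
step 3: θ'=2.5472 (R=4.0000) → pose (2.2104, 9.9259, 2.5472)

(2.2104, 9.9259, 2.5472)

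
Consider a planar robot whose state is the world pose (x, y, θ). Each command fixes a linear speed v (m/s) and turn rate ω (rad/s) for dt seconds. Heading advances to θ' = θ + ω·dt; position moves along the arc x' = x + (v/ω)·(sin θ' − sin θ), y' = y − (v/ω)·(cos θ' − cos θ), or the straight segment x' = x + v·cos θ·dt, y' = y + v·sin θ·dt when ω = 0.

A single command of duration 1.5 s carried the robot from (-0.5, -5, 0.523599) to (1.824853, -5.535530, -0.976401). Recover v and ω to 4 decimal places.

v = 1.7500, ω = -1.0000

Δθ = -0.976401 − 0.523599 = -1.500000
ω = Δθ/dt = -1.500000/1.5 = -1.0000
R = Δx/(sin θ' − sin θ) = -1.7500
v = R·ω = -1.7500·-1.0000 = 1.7500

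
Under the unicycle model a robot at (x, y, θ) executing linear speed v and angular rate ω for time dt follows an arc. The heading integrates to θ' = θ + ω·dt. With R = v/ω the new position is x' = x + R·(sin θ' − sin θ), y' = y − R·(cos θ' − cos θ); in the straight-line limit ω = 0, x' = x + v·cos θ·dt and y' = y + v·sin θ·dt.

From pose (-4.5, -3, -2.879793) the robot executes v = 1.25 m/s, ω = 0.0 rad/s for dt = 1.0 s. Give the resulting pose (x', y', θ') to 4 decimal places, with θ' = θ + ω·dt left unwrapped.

θ' = -2.8798 + 0.0·1.0 = -2.8798
ω = 0 → straight: x' = -4.5 + 1.25·cos(-2.8798)·1.0 = -5.7074
y' = -3 + 1.25·sin(-2.8798)·1.0 = -3.3235

(-5.7074, -3.3235, -2.8798)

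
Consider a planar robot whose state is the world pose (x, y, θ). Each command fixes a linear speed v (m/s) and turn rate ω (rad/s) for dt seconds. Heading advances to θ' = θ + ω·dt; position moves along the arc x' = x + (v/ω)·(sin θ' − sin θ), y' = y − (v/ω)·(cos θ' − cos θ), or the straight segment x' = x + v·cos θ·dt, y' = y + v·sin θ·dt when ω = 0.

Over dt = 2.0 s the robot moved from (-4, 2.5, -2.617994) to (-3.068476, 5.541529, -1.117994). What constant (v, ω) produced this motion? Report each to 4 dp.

Δθ = -1.117994 − -2.617994 = 1.500000
ω = Δθ/dt = 1.500000/2.0 = 0.7500
R = −Δy/(cos θ' − cos θ) = -2.3333
v = R·ω = -2.3333·0.7500 = -1.7500

v = -1.7500, ω = 0.7500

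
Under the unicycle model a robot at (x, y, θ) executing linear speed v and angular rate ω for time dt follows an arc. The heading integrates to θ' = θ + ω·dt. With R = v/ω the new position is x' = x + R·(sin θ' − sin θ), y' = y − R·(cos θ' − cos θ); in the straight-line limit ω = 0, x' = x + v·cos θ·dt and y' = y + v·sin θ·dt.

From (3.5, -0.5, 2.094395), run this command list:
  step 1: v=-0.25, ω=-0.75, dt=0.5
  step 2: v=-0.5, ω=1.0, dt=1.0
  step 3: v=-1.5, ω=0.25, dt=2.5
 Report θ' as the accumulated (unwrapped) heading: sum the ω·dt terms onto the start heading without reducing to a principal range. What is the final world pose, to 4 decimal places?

step 1: θ'=1.7194 (R=0.3333) → pose (3.5410, -0.6173, 1.7194)
step 2: θ'=2.7194 (R=-0.5000) → pose (3.8306, -0.9994, 2.7194)
step 3: θ'=3.3444 (R=-6.0000) → pose (7.4977, -1.4033, 3.3444)

(7.4977, -1.4033, 3.3444)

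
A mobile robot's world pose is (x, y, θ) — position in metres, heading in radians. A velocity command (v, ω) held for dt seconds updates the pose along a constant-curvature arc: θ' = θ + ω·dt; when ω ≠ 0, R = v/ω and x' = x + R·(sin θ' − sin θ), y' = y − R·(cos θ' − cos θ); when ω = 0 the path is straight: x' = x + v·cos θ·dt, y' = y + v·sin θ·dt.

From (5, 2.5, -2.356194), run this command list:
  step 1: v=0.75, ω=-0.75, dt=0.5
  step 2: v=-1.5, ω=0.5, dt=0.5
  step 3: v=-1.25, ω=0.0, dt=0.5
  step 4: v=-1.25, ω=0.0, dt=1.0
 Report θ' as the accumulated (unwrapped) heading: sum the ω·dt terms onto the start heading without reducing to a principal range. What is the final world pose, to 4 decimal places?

(6.8160, 3.8220, -2.4812)

step 1: θ'=-2.7312 (R=-1.0000) → pose (4.6919, 2.2901, -2.7312)
step 2: θ'=-2.4812 (R=-3.0000) → pose (5.3352, 2.6718, -2.4812)
step 3: θ'=-2.4812 (straight) → pose (5.8288, 3.0552, -2.4812)
step 4: θ'=-2.4812 (straight) → pose (6.8160, 3.8220, -2.4812)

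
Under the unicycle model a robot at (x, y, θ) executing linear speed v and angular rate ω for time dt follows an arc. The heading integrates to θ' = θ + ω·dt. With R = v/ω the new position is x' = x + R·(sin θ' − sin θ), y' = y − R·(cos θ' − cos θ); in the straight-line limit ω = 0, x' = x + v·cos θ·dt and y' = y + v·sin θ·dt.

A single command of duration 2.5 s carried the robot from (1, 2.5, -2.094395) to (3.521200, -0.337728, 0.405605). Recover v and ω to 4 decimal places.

Δθ = 0.405605 − -2.094395 = 2.500000
ω = Δθ/dt = 2.500000/2.5 = 1.0000
R = −Δy/(cos θ' − cos θ) = 2.0000
v = R·ω = 2.0000·1.0000 = 2.0000

v = 2.0000, ω = 1.0000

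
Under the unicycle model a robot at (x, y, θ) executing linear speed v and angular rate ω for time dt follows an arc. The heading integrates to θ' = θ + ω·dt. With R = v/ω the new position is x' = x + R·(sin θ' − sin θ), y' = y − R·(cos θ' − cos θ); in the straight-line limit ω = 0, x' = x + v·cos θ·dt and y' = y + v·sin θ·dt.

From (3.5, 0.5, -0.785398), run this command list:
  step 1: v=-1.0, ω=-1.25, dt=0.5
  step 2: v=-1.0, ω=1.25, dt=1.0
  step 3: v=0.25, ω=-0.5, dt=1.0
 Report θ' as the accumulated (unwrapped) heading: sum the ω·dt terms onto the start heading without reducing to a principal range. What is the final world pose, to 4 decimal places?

step 1: θ'=-1.4104 (R=0.8000) → pose (3.2760, 0.9379, -1.4104)
step 2: θ'=-0.1604 (R=-0.8000) → pose (2.6140, 1.5999, -0.1604)
step 3: θ'=-0.6604 (R=-0.5000) → pose (2.8409, 1.5012, -0.6604)

(2.8409, 1.5012, -0.6604)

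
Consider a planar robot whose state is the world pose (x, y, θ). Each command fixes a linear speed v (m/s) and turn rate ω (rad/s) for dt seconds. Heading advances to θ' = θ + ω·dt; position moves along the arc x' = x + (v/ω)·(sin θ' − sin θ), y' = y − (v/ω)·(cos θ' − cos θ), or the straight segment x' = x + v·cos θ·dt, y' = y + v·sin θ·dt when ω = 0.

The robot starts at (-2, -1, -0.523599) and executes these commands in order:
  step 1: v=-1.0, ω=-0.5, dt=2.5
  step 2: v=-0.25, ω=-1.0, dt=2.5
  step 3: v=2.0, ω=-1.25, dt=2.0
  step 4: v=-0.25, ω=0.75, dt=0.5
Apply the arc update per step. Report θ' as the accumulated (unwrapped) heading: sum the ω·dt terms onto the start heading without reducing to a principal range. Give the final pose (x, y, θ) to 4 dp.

(-0.4044, 3.3190, -6.3986)

step 1: θ'=-1.7736 (R=2.0000) → pose (-2.9590, 1.1349, -1.7736)
step 2: θ'=-4.2736 (R=0.2500) → pose (-2.4878, 1.1907, -4.2736)
step 3: θ'=-6.7736 (R=-1.6000) → pose (-0.2858, 3.2819, -6.7736)
step 4: θ'=-6.3986 (R=-0.3333) → pose (-0.4044, 3.3190, -6.3986)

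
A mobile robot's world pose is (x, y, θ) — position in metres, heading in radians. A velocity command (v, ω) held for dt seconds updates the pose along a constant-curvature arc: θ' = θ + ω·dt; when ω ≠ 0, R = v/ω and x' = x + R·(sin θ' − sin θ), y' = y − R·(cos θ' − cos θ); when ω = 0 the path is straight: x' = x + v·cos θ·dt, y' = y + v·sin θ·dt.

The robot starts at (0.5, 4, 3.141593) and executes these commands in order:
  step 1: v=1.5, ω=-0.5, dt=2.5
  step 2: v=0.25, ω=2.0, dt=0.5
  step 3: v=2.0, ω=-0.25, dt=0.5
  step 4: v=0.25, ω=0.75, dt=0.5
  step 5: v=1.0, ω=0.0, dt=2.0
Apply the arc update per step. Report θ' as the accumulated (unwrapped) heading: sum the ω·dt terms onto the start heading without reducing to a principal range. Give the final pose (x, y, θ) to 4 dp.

step 1: θ'=1.8916 (R=-3.0000) → pose (-2.3470, 6.0540, 1.8916)
step 2: θ'=2.8916 (R=0.1250) → pose (-2.4347, 6.1357, 2.8916)
step 3: θ'=2.7666 (R=-8.0000) → pose (-3.3856, 6.4430, 2.7666)
step 4: θ'=3.1416 (R=0.3333) → pose (-3.5077, 6.4661, 3.1416)
step 5: θ'=3.1416 (straight) → pose (-5.5077, 6.4661, 3.1416)

(-5.5077, 6.4661, 3.1416)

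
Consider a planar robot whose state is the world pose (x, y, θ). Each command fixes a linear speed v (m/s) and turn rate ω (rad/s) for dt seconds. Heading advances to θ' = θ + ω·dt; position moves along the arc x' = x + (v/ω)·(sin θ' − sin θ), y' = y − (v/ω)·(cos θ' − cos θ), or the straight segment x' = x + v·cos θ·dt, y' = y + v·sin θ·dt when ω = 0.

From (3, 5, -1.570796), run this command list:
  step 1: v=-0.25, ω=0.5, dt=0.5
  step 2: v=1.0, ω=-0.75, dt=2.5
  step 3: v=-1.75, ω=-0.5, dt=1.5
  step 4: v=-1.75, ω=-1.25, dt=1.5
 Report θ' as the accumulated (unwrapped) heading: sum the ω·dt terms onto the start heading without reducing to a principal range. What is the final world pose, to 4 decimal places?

(3.5678, 0.1713, -5.8208)

step 1: θ'=-1.3208 (R=-0.5000) → pose (2.9845, 5.1237, -1.3208)
step 2: θ'=-3.1958 (R=-1.3333) → pose (1.6203, 3.4625, -3.1958)
step 3: θ'=-3.9458 (R=3.5000) → pose (3.9517, 2.3955, -3.9458)
step 4: θ'=-5.8208 (R=1.4000) → pose (3.5678, 0.1713, -5.8208)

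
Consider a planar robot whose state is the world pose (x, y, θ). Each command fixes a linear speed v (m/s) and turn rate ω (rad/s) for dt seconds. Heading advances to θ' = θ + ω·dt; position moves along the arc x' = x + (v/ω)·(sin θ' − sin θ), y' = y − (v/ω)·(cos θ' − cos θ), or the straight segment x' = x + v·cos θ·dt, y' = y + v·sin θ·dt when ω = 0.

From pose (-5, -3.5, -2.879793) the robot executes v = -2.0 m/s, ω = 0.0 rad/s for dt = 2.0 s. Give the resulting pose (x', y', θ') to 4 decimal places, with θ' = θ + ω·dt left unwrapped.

(-1.1363, -2.4647, -2.8798)

θ' = -2.8798 + 0.0·2.0 = -2.8798
ω = 0 → straight: x' = -5 + -2.0·cos(-2.8798)·2.0 = -1.1363
y' = -3.5 + -2.0·sin(-2.8798)·2.0 = -2.4647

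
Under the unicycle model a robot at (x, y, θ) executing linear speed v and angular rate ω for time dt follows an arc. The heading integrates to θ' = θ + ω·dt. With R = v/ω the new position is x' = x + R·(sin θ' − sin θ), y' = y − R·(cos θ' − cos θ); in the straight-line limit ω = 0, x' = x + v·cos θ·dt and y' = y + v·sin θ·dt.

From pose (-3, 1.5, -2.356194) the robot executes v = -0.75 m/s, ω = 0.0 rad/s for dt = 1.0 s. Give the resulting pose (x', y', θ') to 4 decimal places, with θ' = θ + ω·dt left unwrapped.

(-2.4697, 2.0303, -2.3562)

θ' = -2.3562 + 0.0·1.0 = -2.3562
ω = 0 → straight: x' = -3 + -0.75·cos(-2.3562)·1.0 = -2.4697
y' = 1.5 + -0.75·sin(-2.3562)·1.0 = 2.0303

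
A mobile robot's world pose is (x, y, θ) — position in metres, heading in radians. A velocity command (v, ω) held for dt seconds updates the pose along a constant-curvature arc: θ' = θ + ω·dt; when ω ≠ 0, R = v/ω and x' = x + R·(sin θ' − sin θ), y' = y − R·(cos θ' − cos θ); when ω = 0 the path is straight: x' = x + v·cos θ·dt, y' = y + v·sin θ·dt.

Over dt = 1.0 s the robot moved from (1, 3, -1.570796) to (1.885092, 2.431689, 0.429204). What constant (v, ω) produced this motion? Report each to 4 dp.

Δθ = 0.429204 − -1.570796 = 2.000000
ω = Δθ/dt = 2.000000/1.0 = 2.0000
R = Δx/(sin θ' − sin θ) = 0.6250
v = R·ω = 0.6250·2.0000 = 1.2500

v = 1.2500, ω = 2.0000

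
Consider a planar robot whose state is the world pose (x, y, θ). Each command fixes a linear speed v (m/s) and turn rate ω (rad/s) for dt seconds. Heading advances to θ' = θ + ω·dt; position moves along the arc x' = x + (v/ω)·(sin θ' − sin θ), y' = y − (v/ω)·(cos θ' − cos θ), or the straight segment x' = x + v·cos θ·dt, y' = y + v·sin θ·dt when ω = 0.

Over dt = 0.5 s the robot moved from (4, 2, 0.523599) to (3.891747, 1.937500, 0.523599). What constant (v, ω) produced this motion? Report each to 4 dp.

Δθ = 0.523599 − 0.523599 = 0.000000
ω = Δθ/dt = 0.000000/0.5 = 0.0000
ω = 0 → v = (Δx·cos θ + Δy·sin θ)/dt = -0.2500

v = -0.2500, ω = 0.0000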